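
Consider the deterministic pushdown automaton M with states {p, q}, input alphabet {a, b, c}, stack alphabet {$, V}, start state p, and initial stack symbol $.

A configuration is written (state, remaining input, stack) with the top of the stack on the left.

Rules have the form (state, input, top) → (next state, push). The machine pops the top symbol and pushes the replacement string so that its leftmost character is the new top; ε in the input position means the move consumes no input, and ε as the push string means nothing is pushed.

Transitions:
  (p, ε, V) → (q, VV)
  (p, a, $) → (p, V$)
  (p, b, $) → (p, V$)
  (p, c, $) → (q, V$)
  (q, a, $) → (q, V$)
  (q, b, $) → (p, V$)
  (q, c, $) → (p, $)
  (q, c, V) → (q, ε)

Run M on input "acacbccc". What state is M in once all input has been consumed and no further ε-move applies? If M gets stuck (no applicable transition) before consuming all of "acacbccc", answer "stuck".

stuck

(p, acacbccc, $) ⊢ (p, cacbccc, V$) ⊢ (q, cacbccc, VV$) ⊢ (q, acbccc, V$)
No transition for (q, a, top V); M blocks with input acbccc remaining.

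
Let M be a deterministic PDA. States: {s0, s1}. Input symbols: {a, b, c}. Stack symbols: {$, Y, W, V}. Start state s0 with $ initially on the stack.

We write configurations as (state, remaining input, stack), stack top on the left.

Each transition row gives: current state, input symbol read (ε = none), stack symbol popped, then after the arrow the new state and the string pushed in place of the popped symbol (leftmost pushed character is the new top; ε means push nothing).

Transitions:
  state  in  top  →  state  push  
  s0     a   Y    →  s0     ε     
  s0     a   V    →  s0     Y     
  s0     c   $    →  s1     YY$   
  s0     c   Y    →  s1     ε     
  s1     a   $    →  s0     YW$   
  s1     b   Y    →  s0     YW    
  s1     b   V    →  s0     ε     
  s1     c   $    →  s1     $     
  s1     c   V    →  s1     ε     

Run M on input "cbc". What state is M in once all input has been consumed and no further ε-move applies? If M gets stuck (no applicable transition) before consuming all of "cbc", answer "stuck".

s1

(s0, cbc, $) ⊢ (s1, bc, YY$) ⊢ (s0, c, YWY$) ⊢ (s1, ε, WY$)
All input consumed; M is in state s1.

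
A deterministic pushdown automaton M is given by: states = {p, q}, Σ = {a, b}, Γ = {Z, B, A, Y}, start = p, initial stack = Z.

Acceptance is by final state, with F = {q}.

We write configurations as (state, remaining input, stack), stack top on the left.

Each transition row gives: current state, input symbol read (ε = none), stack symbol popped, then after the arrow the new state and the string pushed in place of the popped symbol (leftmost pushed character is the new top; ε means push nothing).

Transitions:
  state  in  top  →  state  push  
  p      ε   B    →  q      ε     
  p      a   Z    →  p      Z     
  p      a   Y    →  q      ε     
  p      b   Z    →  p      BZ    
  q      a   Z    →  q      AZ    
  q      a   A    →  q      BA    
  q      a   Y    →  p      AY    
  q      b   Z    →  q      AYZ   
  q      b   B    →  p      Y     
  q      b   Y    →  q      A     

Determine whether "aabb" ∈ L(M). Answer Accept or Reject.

Accept

(p, aabb, Z) ⊢ (p, abb, Z) ⊢ (p, bb, Z) ⊢ (p, b, BZ) ⊢ (q, b, Z) ⊢ (q, ε, AYZ)
All input consumed; state q ∈ F.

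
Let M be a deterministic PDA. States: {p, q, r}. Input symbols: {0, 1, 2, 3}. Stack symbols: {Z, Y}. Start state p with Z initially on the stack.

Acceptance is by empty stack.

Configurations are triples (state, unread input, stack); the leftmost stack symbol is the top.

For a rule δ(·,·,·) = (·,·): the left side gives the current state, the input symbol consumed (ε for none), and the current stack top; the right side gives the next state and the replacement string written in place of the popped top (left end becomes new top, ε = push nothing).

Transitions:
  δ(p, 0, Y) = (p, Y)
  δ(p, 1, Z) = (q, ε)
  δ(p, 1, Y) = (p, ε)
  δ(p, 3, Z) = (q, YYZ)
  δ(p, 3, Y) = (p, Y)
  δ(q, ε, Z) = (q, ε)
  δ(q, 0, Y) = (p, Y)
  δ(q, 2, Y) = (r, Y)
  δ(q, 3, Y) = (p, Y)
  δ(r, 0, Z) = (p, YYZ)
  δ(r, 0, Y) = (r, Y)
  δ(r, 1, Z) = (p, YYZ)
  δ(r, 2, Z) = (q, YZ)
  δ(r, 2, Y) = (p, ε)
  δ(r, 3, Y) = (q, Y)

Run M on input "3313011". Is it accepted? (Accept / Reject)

(p, 3313011, Z)
  read 3, top Z: go to q, push YYZ → (q, 313011, YYZ)
  read 3, top Y: go to p, push Y → (p, 13011, YYZ)
  read 1, top Y: go to p, push ε → (p, 3011, YZ)
  read 3, top Y: go to p, push Y → (p, 011, YZ)
  read 0, top Y: go to p, push Y → (p, 11, YZ)
  read 1, top Y: go to p, push ε → (p, 1, Z)
  read 1, top Z: go to q, push ε → (q, ε, ε)
All input consumed and the stack is empty.

Accept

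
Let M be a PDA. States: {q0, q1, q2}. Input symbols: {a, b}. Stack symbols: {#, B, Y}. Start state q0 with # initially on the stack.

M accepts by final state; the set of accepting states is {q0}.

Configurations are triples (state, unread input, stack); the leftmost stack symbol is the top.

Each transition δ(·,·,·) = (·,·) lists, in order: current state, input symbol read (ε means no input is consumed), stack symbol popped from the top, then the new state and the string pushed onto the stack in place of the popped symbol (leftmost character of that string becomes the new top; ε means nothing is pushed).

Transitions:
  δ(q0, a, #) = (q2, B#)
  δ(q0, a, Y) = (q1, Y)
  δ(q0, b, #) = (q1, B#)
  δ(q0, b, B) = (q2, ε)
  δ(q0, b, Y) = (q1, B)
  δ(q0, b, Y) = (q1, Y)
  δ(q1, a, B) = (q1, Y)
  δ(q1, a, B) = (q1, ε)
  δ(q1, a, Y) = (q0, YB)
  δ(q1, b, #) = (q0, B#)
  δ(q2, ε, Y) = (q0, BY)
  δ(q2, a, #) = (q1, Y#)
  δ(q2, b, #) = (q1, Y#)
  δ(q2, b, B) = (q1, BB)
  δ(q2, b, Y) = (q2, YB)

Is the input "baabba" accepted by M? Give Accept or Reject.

Reject

No computation consumes all input and reaches a final state.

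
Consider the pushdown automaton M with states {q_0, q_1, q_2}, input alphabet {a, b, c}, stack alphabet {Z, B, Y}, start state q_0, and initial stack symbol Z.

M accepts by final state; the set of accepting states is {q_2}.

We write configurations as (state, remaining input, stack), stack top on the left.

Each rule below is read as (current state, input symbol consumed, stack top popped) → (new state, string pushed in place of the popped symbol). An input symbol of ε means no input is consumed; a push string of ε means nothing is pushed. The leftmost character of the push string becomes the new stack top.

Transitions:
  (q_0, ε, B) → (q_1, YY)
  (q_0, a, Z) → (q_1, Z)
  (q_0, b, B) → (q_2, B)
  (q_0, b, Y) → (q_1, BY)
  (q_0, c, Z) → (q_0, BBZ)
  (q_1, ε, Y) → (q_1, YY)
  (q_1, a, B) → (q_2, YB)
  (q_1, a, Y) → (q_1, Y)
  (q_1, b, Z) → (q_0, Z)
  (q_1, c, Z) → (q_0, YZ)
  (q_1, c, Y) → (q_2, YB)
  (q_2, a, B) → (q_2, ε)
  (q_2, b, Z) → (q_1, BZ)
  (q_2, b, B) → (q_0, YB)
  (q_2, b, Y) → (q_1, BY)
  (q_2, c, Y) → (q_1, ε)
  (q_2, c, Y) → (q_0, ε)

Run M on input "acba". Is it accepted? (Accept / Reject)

Accept

One accepting computation: (q_0, acba, Z) ⊢ (q_1, cba, Z) ⊢ (q_0, ba, YZ) ⊢ (q_1, a, BYZ) ⊢ (q_2, ε, YBYZ)
All input consumed and state q_2 ∈ F.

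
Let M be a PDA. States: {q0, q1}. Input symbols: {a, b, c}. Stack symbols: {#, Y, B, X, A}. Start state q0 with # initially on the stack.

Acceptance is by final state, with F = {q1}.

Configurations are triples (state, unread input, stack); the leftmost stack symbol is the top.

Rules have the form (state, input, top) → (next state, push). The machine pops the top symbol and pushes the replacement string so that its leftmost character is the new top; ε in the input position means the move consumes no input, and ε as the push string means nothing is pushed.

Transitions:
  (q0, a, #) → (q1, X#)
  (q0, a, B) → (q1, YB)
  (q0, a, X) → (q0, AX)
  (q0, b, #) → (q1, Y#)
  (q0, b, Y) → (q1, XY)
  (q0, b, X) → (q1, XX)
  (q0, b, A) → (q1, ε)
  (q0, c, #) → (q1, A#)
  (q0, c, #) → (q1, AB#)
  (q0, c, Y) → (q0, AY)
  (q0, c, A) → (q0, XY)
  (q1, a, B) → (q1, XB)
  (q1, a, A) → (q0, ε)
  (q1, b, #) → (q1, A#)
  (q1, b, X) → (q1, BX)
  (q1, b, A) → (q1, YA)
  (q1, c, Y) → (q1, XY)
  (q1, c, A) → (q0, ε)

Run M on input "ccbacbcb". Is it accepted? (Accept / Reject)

Reject

No computation consumes all input and reaches a final state.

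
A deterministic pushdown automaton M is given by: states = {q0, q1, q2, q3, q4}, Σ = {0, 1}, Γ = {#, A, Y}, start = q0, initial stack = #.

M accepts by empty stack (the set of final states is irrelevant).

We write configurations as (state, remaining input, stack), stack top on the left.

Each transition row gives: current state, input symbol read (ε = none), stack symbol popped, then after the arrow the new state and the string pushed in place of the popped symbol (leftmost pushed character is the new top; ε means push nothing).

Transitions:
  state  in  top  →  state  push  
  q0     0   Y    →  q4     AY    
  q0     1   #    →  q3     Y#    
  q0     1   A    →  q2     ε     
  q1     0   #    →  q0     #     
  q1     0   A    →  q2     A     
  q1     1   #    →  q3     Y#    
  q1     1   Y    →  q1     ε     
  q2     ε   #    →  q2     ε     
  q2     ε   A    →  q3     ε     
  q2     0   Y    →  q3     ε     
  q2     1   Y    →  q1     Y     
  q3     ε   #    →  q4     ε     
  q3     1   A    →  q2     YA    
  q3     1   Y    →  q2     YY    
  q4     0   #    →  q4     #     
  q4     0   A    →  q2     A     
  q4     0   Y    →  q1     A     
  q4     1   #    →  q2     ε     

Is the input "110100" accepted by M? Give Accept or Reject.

Reject

(q0, 110100, #)
  read 1, top #: go to q3, push Y# → (q3, 10100, Y#)
  read 1, top Y: go to q2, push YY → (q2, 0100, YY#)
  read 0, top Y: go to q3, push ε → (q3, 100, Y#)
  read 1, top Y: go to q2, push YY → (q2, 00, YY#)
  read 0, top Y: go to q3, push ε → (q3, 0, Y#)
No transition applies at (q3, 0, Y#); input not fully consumed.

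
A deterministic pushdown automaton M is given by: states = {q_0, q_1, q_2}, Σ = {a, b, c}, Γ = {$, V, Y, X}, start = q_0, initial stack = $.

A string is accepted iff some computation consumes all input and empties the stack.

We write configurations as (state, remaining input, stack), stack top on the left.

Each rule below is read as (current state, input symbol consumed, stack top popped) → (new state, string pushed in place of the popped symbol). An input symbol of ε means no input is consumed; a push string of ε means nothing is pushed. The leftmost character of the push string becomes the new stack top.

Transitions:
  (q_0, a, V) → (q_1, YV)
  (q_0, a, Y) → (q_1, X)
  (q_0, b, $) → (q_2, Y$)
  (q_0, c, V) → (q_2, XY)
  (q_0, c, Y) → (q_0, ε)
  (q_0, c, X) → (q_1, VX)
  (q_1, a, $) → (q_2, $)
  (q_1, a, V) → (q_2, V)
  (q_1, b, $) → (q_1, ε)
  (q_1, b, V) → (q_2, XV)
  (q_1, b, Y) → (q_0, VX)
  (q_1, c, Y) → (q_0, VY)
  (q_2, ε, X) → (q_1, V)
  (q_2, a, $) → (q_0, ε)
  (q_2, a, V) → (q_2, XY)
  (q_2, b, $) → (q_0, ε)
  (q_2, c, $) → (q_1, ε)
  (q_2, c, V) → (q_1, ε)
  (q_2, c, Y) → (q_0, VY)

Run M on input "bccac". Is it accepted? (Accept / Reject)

(q_0, bccac, $) ⊢ (q_2, ccac, Y$) ⊢ (q_0, cac, VY$) ⊢ (q_2, ac, XYY$) ⊢ (q_1, ac, VYY$) ⊢ (q_2, c, VYY$) ⊢ (q_1, ε, YY$)
All input consumed; stack is YY$, not empty, and no further ε-move applies.

Reject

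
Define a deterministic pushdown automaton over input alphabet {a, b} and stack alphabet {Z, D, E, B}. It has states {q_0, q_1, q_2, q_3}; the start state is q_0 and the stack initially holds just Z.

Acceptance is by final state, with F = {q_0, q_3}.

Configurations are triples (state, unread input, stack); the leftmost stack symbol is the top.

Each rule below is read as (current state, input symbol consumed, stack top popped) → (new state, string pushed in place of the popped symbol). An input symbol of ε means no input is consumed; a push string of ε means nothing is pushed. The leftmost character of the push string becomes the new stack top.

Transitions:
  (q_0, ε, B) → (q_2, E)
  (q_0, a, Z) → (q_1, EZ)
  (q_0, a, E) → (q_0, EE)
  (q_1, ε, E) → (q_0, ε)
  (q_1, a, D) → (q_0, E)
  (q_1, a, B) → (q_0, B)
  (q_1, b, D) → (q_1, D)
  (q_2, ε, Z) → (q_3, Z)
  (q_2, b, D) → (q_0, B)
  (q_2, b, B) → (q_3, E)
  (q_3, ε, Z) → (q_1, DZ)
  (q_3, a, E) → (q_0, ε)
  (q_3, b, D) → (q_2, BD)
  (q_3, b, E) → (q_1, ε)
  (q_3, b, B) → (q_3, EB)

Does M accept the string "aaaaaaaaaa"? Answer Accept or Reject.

(q_0, aaaaaaaaaa, Z)
  read a, top Z: go to q_1, push EZ → (q_1, aaaaaaaaa, EZ)
  ε-move, top E: go to q_0, push ε → (q_0, aaaaaaaaa, Z)
  read a, top Z: go to q_1, push EZ → (q_1, aaaaaaaa, EZ)
  ε-move, top E: go to q_0, push ε → (q_0, aaaaaaaa, Z)
  read a, top Z: go to q_1, push EZ → (q_1, aaaaaaa, EZ)
  ε-move, top E: go to q_0, push ε → (q_0, aaaaaaa, Z)
  read a, top Z: go to q_1, push EZ → (q_1, aaaaaa, EZ)
  ε-move, top E: go to q_0, push ε → (q_0, aaaaaa, Z)
  read a, top Z: go to q_1, push EZ → (q_1, aaaaa, EZ)
  ε-move, top E: go to q_0, push ε → (q_0, aaaaa, Z)
  read a, top Z: go to q_1, push EZ → (q_1, aaaa, EZ)
  ε-move, top E: go to q_0, push ε → (q_0, aaaa, Z)
  read a, top Z: go to q_1, push EZ → (q_1, aaa, EZ)
  ε-move, top E: go to q_0, push ε → (q_0, aaa, Z)
  read a, top Z: go to q_1, push EZ → (q_1, aa, EZ)
  ε-move, top E: go to q_0, push ε → (q_0, aa, Z)
  read a, top Z: go to q_1, push EZ → (q_1, a, EZ)
  ε-move, top E: go to q_0, push ε → (q_0, a, Z)
  read a, top Z: go to q_1, push EZ → (q_1, ε, EZ)
  ε-move, top E: go to q_0, push ε → (q_0, ε, Z)
All input consumed; state q_0 ∈ F.

Accept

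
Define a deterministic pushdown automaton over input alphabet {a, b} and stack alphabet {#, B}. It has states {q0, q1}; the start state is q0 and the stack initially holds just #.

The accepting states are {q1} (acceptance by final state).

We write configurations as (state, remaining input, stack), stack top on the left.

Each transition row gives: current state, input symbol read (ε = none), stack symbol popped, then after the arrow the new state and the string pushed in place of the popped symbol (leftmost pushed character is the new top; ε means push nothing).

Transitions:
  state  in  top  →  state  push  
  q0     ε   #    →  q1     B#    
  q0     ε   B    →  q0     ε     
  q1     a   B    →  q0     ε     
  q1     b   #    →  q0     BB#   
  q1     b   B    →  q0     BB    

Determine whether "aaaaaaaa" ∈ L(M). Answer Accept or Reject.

(q0, aaaaaaaa, #)
  ε-move, top #: go to q1, push B# → (q1, aaaaaaaa, B#)
  read a, top B: go to q0, push ε → (q0, aaaaaaa, #)
  ε-move, top #: go to q1, push B# → (q1, aaaaaaa, B#)
  read a, top B: go to q0, push ε → (q0, aaaaaa, #)
  ε-move, top #: go to q1, push B# → (q1, aaaaaa, B#)
  read a, top B: go to q0, push ε → (q0, aaaaa, #)
  ε-move, top #: go to q1, push B# → (q1, aaaaa, B#)
  read a, top B: go to q0, push ε → (q0, aaaa, #)
  ε-move, top #: go to q1, push B# → (q1, aaaa, B#)
  read a, top B: go to q0, push ε → (q0, aaa, #)
  ε-move, top #: go to q1, push B# → (q1, aaa, B#)
  read a, top B: go to q0, push ε → (q0, aa, #)
  ε-move, top #: go to q1, push B# → (q1, aa, B#)
  read a, top B: go to q0, push ε → (q0, a, #)
  ε-move, top #: go to q1, push B# → (q1, a, B#)
  read a, top B: go to q0, push ε → (q0, ε, #)
  ε-move, top #: go to q1, push B# → (q1, ε, B#)
All input consumed; state q1 ∈ F.

Accept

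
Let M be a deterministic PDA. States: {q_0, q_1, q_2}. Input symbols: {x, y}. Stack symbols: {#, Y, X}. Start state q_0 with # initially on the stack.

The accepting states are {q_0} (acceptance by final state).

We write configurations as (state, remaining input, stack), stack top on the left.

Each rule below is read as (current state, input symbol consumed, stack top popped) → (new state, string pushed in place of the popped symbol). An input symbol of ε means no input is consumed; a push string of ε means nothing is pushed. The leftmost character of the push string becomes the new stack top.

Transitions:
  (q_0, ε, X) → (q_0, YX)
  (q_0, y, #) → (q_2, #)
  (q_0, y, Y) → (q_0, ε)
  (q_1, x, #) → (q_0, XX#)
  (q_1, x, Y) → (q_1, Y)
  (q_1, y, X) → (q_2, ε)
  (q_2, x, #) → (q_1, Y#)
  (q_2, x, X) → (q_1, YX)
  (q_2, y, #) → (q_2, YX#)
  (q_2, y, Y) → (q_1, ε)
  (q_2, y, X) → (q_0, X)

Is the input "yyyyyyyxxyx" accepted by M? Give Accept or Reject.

(q_0, yyyyyyyxxyx, #)
  read y, top #: go to q_2, push # → (q_2, yyyyyyxxyx, #)
  read y, top #: go to q_2, push YX# → (q_2, yyyyyxxyx, YX#)
  read y, top Y: go to q_1, push ε → (q_1, yyyyxxyx, X#)
  read y, top X: go to q_2, push ε → (q_2, yyyxxyx, #)
  read y, top #: go to q_2, push YX# → (q_2, yyxxyx, YX#)
  read y, top Y: go to q_1, push ε → (q_1, yxxyx, X#)
  read y, top X: go to q_2, push ε → (q_2, xxyx, #)
  read x, top #: go to q_1, push Y# → (q_1, xyx, Y#)
  read x, top Y: go to q_1, push Y → (q_1, yx, Y#)
No transition applies at (q_1, yx, Y#); input not fully consumed.

Reject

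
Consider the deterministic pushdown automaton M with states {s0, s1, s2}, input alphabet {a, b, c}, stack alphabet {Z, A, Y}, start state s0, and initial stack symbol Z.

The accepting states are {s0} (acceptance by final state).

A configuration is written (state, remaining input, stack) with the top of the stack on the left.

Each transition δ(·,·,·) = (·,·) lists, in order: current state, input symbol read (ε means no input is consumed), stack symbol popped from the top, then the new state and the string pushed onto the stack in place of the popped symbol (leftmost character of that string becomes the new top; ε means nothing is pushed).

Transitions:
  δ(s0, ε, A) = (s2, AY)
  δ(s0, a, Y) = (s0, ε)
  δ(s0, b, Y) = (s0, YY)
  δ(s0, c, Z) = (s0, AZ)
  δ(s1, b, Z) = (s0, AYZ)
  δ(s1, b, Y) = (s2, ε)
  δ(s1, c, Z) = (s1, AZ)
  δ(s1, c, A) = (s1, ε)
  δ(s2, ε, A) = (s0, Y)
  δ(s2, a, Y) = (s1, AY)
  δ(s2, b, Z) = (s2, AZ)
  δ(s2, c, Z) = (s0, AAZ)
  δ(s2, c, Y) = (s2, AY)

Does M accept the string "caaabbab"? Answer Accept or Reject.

Reject

(s0, caaabbab, Z) ⊢ (s0, aaabbab, AZ) ⊢ (s2, aaabbab, AYZ) ⊢ (s0, aaabbab, YYZ) ⊢ (s0, aabbab, YZ) ⊢ (s0, abbab, Z)
No transition applies at (s0, abbab, Z); input not fully consumed.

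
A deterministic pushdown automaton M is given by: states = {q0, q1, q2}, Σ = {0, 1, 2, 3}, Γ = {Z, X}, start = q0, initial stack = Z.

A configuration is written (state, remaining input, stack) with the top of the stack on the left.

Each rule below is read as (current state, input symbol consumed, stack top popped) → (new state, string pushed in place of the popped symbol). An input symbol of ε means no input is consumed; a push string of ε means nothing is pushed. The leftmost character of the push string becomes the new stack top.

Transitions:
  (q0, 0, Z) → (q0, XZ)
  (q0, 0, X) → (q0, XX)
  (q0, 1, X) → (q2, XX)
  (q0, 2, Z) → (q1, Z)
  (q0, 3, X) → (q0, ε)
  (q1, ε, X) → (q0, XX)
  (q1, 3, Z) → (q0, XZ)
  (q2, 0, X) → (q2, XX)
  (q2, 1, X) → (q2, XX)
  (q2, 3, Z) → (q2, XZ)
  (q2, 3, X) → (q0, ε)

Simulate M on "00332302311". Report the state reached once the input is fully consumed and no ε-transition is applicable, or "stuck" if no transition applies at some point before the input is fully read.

stuck

(q0, 00332302311, Z) ⊢ (q0, 0332302311, XZ) ⊢ (q0, 332302311, XXZ) ⊢ (q0, 32302311, XZ) ⊢ (q0, 2302311, Z) ⊢ (q1, 302311, Z) ⊢ (q0, 02311, XZ) ⊢ (q0, 2311, XXZ)
No transition for (q0, 2, top X); M blocks with input 2311 remaining.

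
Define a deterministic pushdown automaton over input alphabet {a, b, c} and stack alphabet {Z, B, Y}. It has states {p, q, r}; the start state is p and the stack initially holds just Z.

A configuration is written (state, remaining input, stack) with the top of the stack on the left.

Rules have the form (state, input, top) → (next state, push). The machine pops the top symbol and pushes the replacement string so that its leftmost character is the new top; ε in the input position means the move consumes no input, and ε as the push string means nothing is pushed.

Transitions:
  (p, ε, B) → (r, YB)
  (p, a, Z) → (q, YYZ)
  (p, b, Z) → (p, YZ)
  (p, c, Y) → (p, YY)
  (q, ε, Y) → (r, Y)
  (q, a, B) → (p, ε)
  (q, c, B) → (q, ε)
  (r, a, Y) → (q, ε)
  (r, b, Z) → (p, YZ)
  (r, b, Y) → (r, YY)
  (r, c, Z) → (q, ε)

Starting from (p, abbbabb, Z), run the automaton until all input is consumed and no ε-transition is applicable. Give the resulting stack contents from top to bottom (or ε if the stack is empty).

YYYYYYZ

(p, abbbabb, Z)
  read a, top Z: go to q, push YYZ → (q, bbbabb, YYZ)
  ε-move, top Y: go to r, push Y → (r, bbbabb, YYZ)
  read b, top Y: go to r, push YY → (r, bbabb, YYYZ)
  read b, top Y: go to r, push YY → (r, babb, YYYYZ)
  read b, top Y: go to r, push YY → (r, abb, YYYYYZ)
  read a, top Y: go to q, push ε → (q, bb, YYYYZ)
  ε-move, top Y: go to r, push Y → (r, bb, YYYYZ)
  read b, top Y: go to r, push YY → (r, b, YYYYYZ)
  read b, top Y: go to r, push YY → (r, ε, YYYYYYZ)
All input consumed in state r with stack YYYYYYZ.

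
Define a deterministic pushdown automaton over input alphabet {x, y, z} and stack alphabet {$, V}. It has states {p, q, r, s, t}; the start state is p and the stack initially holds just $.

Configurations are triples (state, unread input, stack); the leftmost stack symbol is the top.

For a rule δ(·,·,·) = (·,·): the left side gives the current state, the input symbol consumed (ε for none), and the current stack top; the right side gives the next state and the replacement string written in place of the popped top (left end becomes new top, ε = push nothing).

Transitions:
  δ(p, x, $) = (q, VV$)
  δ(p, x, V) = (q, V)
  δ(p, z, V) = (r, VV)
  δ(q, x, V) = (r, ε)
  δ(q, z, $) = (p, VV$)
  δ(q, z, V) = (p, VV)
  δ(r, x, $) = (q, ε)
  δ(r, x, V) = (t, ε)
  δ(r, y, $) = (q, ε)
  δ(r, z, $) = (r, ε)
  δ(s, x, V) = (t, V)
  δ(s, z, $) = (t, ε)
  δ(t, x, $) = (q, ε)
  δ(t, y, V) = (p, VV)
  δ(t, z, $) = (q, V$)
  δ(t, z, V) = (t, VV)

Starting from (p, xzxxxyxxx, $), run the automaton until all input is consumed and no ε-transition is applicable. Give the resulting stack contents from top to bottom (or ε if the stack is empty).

$

(p, xzxxxyxxx, $)
  read x, top $: go to q, push VV$ → (q, zxxxyxxx, VV$)
  read z, top V: go to p, push VV → (p, xxxyxxx, VVV$)
  read x, top V: go to q, push V → (q, xxyxxx, VVV$)
  read x, top V: go to r, push ε → (r, xyxxx, VV$)
  read x, top V: go to t, push ε → (t, yxxx, V$)
  read y, top V: go to p, push VV → (p, xxx, VV$)
  read x, top V: go to q, push V → (q, xx, VV$)
  read x, top V: go to r, push ε → (r, x, V$)
  read x, top V: go to t, push ε → (t, ε, $)
All input consumed in state t with stack $.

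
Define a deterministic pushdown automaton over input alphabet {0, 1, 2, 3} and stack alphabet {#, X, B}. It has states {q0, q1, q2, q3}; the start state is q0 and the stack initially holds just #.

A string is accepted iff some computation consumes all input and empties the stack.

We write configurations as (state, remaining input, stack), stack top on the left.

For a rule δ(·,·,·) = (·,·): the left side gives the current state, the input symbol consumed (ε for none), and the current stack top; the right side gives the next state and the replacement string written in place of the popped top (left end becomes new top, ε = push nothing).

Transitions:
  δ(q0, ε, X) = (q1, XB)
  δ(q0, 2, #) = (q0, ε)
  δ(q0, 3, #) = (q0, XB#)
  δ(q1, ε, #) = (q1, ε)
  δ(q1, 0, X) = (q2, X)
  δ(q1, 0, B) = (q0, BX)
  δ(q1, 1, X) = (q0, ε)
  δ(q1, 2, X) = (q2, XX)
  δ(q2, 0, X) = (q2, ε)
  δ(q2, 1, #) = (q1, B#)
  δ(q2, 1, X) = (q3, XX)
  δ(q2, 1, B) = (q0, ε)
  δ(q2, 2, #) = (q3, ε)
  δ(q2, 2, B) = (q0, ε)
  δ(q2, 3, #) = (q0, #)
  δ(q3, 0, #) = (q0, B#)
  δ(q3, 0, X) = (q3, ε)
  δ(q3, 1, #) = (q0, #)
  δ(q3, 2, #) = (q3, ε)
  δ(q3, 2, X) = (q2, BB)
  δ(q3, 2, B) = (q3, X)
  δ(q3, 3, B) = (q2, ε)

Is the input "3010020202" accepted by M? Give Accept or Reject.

(q0, 3010020202, #) ⊢ (q0, 010020202, XB#) ⊢ (q1, 010020202, XBB#) ⊢ (q2, 10020202, XBB#) ⊢ (q3, 0020202, XXBB#) ⊢ (q3, 020202, XBB#) ⊢ (q3, 20202, BB#) ⊢ (q3, 0202, XB#) ⊢ (q3, 202, B#) ⊢ (q3, 02, X#) ⊢ (q3, 2, #) ⊢ (q3, ε, ε)
All input consumed and the stack is empty.

Accept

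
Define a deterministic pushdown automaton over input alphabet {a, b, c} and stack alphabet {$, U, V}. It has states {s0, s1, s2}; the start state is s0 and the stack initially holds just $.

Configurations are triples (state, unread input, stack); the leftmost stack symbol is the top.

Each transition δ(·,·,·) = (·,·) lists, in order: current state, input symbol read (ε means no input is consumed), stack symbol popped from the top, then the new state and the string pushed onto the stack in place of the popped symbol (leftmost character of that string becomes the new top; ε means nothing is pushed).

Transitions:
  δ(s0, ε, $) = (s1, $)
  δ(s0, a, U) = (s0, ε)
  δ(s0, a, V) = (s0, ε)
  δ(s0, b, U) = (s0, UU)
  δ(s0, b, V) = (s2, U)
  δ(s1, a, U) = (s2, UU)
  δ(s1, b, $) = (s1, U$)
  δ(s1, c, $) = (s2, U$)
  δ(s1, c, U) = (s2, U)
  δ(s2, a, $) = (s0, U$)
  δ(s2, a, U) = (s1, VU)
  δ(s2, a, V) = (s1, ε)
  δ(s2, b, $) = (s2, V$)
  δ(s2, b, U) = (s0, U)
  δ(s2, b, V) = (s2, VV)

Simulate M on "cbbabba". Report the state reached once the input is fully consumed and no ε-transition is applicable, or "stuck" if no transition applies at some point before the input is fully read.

s0

(s0, cbbabba, $)
  ε-move, top $: go to s1, push $ → (s1, cbbabba, $)
  read c, top $: go to s2, push U$ → (s2, bbabba, U$)
  read b, top U: go to s0, push U → (s0, babba, U$)
  read b, top U: go to s0, push UU → (s0, abba, UU$)
  read a, top U: go to s0, push ε → (s0, bba, U$)
  read b, top U: go to s0, push UU → (s0, ba, UU$)
  read b, top U: go to s0, push UU → (s0, a, UUU$)
  read a, top U: go to s0, push ε → (s0, ε, UU$)
All input consumed; M is in state s0.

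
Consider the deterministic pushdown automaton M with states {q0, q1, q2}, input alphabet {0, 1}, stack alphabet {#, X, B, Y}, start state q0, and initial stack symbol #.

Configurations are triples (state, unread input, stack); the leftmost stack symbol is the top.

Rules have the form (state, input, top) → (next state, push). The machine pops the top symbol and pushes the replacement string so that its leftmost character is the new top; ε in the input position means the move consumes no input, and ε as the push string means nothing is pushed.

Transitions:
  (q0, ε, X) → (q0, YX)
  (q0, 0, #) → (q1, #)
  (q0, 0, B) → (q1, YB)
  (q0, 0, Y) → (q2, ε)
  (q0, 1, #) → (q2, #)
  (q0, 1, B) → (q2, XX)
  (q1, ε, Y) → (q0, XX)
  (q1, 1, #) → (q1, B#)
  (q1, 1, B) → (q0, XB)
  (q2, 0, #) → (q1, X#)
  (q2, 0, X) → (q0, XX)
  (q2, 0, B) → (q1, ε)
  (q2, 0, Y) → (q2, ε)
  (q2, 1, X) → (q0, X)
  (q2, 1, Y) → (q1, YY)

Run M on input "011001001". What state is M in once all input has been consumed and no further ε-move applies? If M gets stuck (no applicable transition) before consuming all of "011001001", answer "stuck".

(q0, 011001001, #)
  read 0, top #: go to q1, push # → (q1, 11001001, #)
  read 1, top #: go to q1, push B# → (q1, 1001001, B#)
  read 1, top B: go to q0, push XB → (q0, 001001, XB#)
  ε-move, top X: go to q0, push YX → (q0, 001001, YXB#)
  read 0, top Y: go to q2, push ε → (q2, 01001, XB#)
  read 0, top X: go to q0, push XX → (q0, 1001, XXB#)
  ε-move, top X: go to q0, push YX → (q0, 1001, YXXB#)
No transition for (q0, 1, top Y); M blocks with input 1001 remaining.

stuck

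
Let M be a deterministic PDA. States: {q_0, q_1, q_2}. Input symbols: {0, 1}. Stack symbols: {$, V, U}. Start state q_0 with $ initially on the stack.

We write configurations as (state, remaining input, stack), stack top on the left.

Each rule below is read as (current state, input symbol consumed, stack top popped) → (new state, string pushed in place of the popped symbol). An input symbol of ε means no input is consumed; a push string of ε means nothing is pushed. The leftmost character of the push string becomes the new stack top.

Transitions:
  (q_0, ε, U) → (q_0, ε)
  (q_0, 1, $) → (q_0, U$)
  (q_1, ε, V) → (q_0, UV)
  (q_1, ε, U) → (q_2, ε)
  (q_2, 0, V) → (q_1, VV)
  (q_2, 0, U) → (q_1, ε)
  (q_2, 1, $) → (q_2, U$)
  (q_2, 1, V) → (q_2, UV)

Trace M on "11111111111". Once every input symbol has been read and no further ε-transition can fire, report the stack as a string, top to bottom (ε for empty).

(q_0, 11111111111, $)
  read 1, top $: go to q_0, push U$ → (q_0, 1111111111, U$)
  ε-move, top U: go to q_0, push ε → (q_0, 1111111111, $)
  read 1, top $: go to q_0, push U$ → (q_0, 111111111, U$)
  ε-move, top U: go to q_0, push ε → (q_0, 111111111, $)
  read 1, top $: go to q_0, push U$ → (q_0, 11111111, U$)
  ε-move, top U: go to q_0, push ε → (q_0, 11111111, $)
  read 1, top $: go to q_0, push U$ → (q_0, 1111111, U$)
  ε-move, top U: go to q_0, push ε → (q_0, 1111111, $)
  read 1, top $: go to q_0, push U$ → (q_0, 111111, U$)
  ε-move, top U: go to q_0, push ε → (q_0, 111111, $)
  read 1, top $: go to q_0, push U$ → (q_0, 11111, U$)
  ε-move, top U: go to q_0, push ε → (q_0, 11111, $)
  read 1, top $: go to q_0, push U$ → (q_0, 1111, U$)
  ε-move, top U: go to q_0, push ε → (q_0, 1111, $)
  read 1, top $: go to q_0, push U$ → (q_0, 111, U$)
  ε-move, top U: go to q_0, push ε → (q_0, 111, $)
  read 1, top $: go to q_0, push U$ → (q_0, 11, U$)
  ε-move, top U: go to q_0, push ε → (q_0, 11, $)
  read 1, top $: go to q_0, push U$ → (q_0, 1, U$)
  ε-move, top U: go to q_0, push ε → (q_0, 1, $)
  read 1, top $: go to q_0, push U$ → (q_0, ε, U$)
  ε-move, top U: go to q_0, push ε → (q_0, ε, $)
All input consumed in state q_0 with stack $.

$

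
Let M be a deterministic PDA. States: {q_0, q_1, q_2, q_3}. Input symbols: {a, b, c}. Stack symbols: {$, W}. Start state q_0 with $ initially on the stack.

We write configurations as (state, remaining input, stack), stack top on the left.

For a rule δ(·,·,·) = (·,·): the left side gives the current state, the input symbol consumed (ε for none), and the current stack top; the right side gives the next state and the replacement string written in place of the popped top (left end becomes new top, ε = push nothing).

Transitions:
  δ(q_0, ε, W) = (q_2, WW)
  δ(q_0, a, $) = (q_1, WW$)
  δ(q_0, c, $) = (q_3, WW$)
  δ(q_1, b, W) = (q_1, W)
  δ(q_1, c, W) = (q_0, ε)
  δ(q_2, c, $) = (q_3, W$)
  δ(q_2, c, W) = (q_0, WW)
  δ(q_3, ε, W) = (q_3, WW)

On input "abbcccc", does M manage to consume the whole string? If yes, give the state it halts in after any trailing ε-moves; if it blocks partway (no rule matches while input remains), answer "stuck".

q_2

(q_0, abbcccc, $) ⊢ (q_1, bbcccc, WW$) ⊢ (q_1, bcccc, WW$) ⊢ (q_1, cccc, WW$) ⊢ (q_0, ccc, W$) ⊢ (q_2, ccc, WW$) ⊢ (q_0, cc, WWW$) ⊢ (q_2, cc, WWWW$) ⊢ (q_0, c, WWWWW$) ⊢ (q_2, c, WWWWWW$) ⊢ (q_0, ε, WWWWWWW$) ⊢ (q_2, ε, WWWWWWWW$)
All input consumed; M is in state q_2.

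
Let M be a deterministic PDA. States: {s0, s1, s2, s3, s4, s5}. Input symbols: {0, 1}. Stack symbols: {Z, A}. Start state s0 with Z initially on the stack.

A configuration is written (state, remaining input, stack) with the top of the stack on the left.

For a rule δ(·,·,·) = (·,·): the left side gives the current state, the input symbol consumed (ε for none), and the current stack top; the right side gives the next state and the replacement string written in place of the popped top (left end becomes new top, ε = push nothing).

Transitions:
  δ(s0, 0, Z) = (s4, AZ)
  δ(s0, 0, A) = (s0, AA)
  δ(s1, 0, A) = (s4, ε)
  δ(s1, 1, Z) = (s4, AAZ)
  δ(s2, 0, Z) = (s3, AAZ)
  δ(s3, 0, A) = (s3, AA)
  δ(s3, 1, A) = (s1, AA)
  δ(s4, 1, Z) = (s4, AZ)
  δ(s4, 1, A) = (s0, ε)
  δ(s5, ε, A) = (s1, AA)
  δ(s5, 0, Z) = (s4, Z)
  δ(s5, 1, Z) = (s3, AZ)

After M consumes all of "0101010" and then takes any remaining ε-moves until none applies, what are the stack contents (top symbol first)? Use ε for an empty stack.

AZ

(s0, 0101010, Z)
  read 0, top Z: go to s4, push AZ → (s4, 101010, AZ)
  read 1, top A: go to s0, push ε → (s0, 01010, Z)
  read 0, top Z: go to s4, push AZ → (s4, 1010, AZ)
  read 1, top A: go to s0, push ε → (s0, 010, Z)
  read 0, top Z: go to s4, push AZ → (s4, 10, AZ)
  read 1, top A: go to s0, push ε → (s0, 0, Z)
  read 0, top Z: go to s4, push AZ → (s4, ε, AZ)
All input consumed in state s4 with stack AZ.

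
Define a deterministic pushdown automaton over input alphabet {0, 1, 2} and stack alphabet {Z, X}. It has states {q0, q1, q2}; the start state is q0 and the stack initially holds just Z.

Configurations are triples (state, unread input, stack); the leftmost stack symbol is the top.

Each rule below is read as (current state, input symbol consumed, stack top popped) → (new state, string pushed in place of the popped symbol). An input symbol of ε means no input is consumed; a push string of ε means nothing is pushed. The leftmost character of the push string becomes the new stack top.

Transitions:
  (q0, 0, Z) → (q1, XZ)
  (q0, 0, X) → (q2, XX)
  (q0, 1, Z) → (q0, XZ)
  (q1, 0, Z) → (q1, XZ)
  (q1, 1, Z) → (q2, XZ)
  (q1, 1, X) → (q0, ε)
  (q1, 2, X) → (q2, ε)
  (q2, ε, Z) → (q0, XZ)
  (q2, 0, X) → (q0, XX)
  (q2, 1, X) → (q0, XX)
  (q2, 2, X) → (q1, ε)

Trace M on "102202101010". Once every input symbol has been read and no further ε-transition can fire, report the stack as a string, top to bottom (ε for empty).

(q0, 102202101010, Z)
  read 1, top Z: go to q0, push XZ → (q0, 02202101010, XZ)
  read 0, top X: go to q2, push XX → (q2, 2202101010, XXZ)
  read 2, top X: go to q1, push ε → (q1, 202101010, XZ)
  read 2, top X: go to q2, push ε → (q2, 02101010, Z)
  ε-move, top Z: go to q0, push XZ → (q0, 02101010, XZ)
  read 0, top X: go to q2, push XX → (q2, 2101010, XXZ)
  read 2, top X: go to q1, push ε → (q1, 101010, XZ)
  read 1, top X: go to q0, push ε → (q0, 01010, Z)
  read 0, top Z: go to q1, push XZ → (q1, 1010, XZ)
  read 1, top X: go to q0, push ε → (q0, 010, Z)
  read 0, top Z: go to q1, push XZ → (q1, 10, XZ)
  read 1, top X: go to q0, push ε → (q0, 0, Z)
  read 0, top Z: go to q1, push XZ → (q1, ε, XZ)
All input consumed in state q1 with stack XZ.

XZ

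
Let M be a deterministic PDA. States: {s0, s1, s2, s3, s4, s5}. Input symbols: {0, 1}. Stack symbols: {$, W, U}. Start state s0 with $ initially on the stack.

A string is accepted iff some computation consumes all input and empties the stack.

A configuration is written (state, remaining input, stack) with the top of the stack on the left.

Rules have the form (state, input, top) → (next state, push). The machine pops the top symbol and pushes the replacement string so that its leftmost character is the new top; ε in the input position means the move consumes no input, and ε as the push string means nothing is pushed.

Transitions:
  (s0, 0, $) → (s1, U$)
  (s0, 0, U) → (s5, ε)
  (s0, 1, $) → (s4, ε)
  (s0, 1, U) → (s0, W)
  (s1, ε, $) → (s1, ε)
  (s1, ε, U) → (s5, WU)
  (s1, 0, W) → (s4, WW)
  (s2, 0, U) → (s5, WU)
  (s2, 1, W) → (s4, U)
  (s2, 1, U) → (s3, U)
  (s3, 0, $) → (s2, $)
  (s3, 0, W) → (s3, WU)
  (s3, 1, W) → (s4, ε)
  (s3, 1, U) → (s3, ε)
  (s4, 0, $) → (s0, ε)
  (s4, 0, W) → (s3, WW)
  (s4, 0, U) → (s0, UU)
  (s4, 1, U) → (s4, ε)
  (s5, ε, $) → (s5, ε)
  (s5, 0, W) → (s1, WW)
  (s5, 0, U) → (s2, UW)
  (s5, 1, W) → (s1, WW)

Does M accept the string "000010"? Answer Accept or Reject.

(s0, 000010, $)
  read 0, top $: go to s1, push U$ → (s1, 00010, U$)
  ε-move, top U: go to s5, push WU → (s5, 00010, WU$)
  read 0, top W: go to s1, push WW → (s1, 0010, WWU$)
  read 0, top W: go to s4, push WW → (s4, 010, WWWU$)
  read 0, top W: go to s3, push WW → (s3, 10, WWWWU$)
  read 1, top W: go to s4, push ε → (s4, 0, WWWU$)
  read 0, top W: go to s3, push WW → (s3, ε, WWWWU$)
All input consumed; stack is WWWWU$, not empty, and no further ε-move applies.

Reject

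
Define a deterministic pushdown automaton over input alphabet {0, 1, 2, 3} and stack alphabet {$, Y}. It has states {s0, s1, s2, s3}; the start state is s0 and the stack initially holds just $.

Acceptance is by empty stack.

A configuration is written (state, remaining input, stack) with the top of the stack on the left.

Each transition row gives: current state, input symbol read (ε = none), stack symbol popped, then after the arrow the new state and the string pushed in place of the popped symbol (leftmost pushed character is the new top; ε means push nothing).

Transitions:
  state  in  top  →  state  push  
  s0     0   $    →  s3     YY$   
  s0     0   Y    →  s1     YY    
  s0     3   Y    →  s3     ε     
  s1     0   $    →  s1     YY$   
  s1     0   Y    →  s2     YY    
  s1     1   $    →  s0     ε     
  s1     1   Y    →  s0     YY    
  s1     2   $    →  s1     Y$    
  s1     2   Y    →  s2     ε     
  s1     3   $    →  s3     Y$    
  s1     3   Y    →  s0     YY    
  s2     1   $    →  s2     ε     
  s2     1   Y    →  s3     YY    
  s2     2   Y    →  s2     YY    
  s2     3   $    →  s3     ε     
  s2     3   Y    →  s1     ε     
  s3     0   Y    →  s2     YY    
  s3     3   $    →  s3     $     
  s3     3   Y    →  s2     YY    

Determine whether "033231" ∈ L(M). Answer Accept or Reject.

(s0, 033231, $) ⊢ (s3, 33231, YY$) ⊢ (s2, 3231, YYY$) ⊢ (s1, 231, YY$) ⊢ (s2, 31, Y$) ⊢ (s1, 1, $) ⊢ (s0, ε, ε)
All input consumed and the stack is empty.

Accept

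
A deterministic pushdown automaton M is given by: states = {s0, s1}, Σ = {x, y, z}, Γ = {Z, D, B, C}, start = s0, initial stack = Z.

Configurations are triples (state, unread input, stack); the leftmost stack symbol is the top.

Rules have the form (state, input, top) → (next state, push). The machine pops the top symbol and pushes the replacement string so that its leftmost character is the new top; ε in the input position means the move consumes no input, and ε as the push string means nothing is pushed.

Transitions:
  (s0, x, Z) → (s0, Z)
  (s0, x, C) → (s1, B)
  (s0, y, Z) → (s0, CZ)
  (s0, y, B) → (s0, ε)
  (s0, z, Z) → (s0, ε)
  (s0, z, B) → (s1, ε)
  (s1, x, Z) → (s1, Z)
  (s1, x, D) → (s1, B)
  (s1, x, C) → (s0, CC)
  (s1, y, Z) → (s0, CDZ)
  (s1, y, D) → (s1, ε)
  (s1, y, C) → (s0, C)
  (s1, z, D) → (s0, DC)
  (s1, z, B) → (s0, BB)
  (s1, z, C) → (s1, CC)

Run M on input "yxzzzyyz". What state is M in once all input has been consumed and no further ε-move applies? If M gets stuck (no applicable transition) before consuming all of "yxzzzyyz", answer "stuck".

s0

(s0, yxzzzyyz, Z)
  read y, top Z: go to s0, push CZ → (s0, xzzzyyz, CZ)
  read x, top C: go to s1, push B → (s1, zzzyyz, BZ)
  read z, top B: go to s0, push BB → (s0, zzyyz, BBZ)
  read z, top B: go to s1, push ε → (s1, zyyz, BZ)
  read z, top B: go to s0, push BB → (s0, yyz, BBZ)
  read y, top B: go to s0, push ε → (s0, yz, BZ)
  read y, top B: go to s0, push ε → (s0, z, Z)
  read z, top Z: go to s0, push ε → (s0, ε, ε)
All input consumed; M is in state s0.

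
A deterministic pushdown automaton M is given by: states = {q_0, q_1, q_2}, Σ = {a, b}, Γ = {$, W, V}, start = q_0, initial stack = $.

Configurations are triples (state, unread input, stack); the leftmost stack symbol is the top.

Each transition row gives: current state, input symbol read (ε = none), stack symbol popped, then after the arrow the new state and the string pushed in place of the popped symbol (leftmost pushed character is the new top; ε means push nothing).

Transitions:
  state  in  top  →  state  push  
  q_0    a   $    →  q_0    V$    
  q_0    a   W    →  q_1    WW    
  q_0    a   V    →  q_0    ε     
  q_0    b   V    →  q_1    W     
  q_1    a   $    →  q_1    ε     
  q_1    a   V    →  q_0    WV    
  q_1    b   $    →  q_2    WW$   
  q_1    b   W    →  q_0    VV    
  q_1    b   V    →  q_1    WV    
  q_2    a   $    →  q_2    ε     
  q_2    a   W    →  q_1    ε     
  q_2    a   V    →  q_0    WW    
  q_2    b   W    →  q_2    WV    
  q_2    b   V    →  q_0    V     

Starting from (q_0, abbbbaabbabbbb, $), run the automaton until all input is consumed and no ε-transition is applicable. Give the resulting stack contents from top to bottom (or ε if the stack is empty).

(q_0, abbbbaabbabbbb, $)
  read a, top $: go to q_0, push V$ → (q_0, bbbbaabbabbbb, V$)
  read b, top V: go to q_1, push W → (q_1, bbbaabbabbbb, W$)
  read b, top W: go to q_0, push VV → (q_0, bbaabbabbbb, VV$)
  read b, top V: go to q_1, push W → (q_1, baabbabbbb, WV$)
  read b, top W: go to q_0, push VV → (q_0, aabbabbbb, VVV$)
  read a, top V: go to q_0, push ε → (q_0, abbabbbb, VV$)
  read a, top V: go to q_0, push ε → (q_0, bbabbbb, V$)
  read b, top V: go to q_1, push W → (q_1, babbbb, W$)
  read b, top W: go to q_0, push VV → (q_0, abbbb, VV$)
  read a, top V: go to q_0, push ε → (q_0, bbbb, V$)
  read b, top V: go to q_1, push W → (q_1, bbb, W$)
  read b, top W: go to q_0, push VV → (q_0, bb, VV$)
  read b, top V: go to q_1, push W → (q_1, b, WV$)
  read b, top W: go to q_0, push VV → (q_0, ε, VVV$)
All input consumed in state q_0 with stack VVV$.

VVV$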